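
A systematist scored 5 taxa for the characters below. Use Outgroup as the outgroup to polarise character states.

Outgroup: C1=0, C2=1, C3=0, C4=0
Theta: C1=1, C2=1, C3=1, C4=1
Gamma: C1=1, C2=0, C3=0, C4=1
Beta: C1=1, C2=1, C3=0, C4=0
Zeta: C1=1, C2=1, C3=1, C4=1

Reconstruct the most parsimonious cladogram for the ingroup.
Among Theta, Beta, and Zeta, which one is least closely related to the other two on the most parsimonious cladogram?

Beta

Character polarity is set by the outgroup: the derived state is whichever differs from the outgroup's state, so for C2 the derived state is '0', and for the remaining characters it is '1'.
All ingroup taxa share the derived state '1' for C1; it defines the ingroup but does not resolve relationships within it.
C2 (derived state '0') is unique to Gamma (autapomorphy; uninformative for grouping).
Only Theta and Zeta show the derived state '1' for C3, supporting them as a clade.
C4 (derived state '1') is shared by Gamma, Theta, and Zeta — a synapomorphy uniting that clade.
Most parsimonious ingroup topology: (((Theta,Zeta),Gamma),Beta).
Zeta and Theta share a more recent common ancestor with each other than either does with Beta, so Beta is the least closely related of the three.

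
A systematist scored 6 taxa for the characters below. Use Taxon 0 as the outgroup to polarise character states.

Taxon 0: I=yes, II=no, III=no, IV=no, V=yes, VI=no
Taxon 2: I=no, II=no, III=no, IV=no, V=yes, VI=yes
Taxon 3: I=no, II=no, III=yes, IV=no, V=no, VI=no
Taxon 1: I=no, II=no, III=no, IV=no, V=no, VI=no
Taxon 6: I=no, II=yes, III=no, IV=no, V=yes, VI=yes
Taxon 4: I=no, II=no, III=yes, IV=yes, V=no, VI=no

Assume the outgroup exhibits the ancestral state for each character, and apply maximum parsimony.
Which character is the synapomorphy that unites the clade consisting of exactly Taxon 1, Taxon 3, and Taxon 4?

Character polarity is set by the outgroup: the derived state is whichever differs from the outgroup's state, so for I, V the derived state is 'no', and for the remaining characters it is 'yes'.
I (derived state 'no') is shared by all ingroup taxa — unites the whole ingroup.
II (derived state 'yes') is unique to Taxon 6 (autapomorphy; uninformative for grouping).
Only Taxon 3 and Taxon 4 show the derived state 'yes' for III, supporting them as a clade.
IV: derived state 'yes' in Taxon 4 only — an autapomorphy, so it tells us nothing about relationships among taxa.
V (derived state 'no') is shared by Taxon 1, Taxon 3, and Taxon 4 — a synapomorphy uniting that clade.
Only Taxon 2 and Taxon 6 show the derived state 'yes' for VI, supporting them as a clade.
Most parsimonious ingroup topology: ((Taxon 2,Taxon 6),((Taxon 3,Taxon 4),Taxon 1)).
The clade {Taxon 1, Taxon 3, Taxon 4} is supported by V: its derived state 'no' occurs in exactly those taxa and in no other taxon (including the outgroup).

V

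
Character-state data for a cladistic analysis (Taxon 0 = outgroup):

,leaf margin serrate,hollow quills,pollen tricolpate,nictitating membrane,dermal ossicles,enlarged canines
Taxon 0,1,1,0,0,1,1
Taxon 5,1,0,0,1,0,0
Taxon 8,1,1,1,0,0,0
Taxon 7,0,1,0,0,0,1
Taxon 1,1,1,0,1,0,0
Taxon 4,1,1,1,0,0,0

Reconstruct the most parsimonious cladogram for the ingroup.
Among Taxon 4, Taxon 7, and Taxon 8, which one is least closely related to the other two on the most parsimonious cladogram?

Taxon 7

Character polarity is set by the outgroup: the derived state is whichever differs from the outgroup's state, so for leaf margin serrate, hollow quills, dermal ossicles, enlarged canines the derived state is '0', and for the remaining characters it is '1'.
leaf margin serrate (derived state '0') is unique to Taxon 7 (autapomorphy; uninformative for grouping).
hollow quills: derived state '0' in Taxon 5 only — an autapomorphy, so it tells us nothing about relationships among taxa.
Only Taxon 4 and Taxon 8 show the derived state '1' for pollen tricolpate, supporting them as a clade.
nictitating membrane (derived state '1') is shared by Taxon 1 and Taxon 5 — a synapomorphy uniting that clade.
All ingroup taxa share the derived state '0' for dermal ossicles; it defines the ingroup but does not resolve relationships within it.
enlarged canines: derived state '0' in Taxon 1, Taxon 4, Taxon 5, and Taxon 8 only — synapomorphy for {Taxon 1, Taxon 4, Taxon 5, Taxon 8}.
Most parsimonious ingroup topology: (((Taxon 5,Taxon 1),(Taxon 8,Taxon 4)),Taxon 7).
Taxon 4 and Taxon 8 share a more recent common ancestor with each other than either does with Taxon 7, so Taxon 7 is the least closely related of the three.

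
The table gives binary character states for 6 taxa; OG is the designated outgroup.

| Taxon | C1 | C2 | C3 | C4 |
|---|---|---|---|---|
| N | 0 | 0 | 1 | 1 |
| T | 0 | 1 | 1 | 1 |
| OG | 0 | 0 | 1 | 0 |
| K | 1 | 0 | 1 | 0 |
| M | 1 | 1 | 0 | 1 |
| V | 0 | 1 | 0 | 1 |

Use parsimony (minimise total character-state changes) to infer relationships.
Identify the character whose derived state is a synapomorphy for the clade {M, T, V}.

C2

Character polarity is set by the outgroup: the derived state is whichever differs from the outgroup's state, so for C3 the derived state is '0', and for the remaining characters it is '1'.
C1 (state '1') occurs in K and M but conflicts with the nesting implied by the other characters — most parsimoniously interpreted as homoplasy.
C2 (derived state '1') is shared by M, T, and V — a synapomorphy uniting that clade.
C3 (derived state '0') is shared by M and V — a synapomorphy uniting that clade.
Only M, N, T, and V show the derived state '1' for C4, supporting them as a clade.
Most parsimonious ingroup topology: (((T,(V,M)),N),K).
The clade {M, T, V} is supported by C2: its derived state '1' occurs in exactly those taxa and in no other taxon (including the outgroup).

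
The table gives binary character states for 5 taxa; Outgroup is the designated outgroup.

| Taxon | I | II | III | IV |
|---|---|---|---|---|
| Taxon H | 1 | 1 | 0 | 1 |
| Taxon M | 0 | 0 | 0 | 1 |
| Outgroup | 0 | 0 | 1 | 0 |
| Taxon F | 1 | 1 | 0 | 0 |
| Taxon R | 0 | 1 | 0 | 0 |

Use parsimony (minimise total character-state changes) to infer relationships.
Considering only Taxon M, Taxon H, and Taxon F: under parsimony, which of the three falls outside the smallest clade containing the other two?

Character polarity is set by the outgroup: the derived state is whichever differs from the outgroup's state, so for III the derived state is '0', and for the remaining characters it is '1'.
I (derived state '1') is shared by Taxon F and Taxon H — a synapomorphy uniting that clade.
II: derived state '1' in Taxon F, Taxon H, and Taxon R only — synapomorphy for {Taxon F, Taxon H, Taxon R}.
III (derived state '0') is shared by all ingroup taxa — unites the whole ingroup.
IV groups Taxon H and Taxon M, which is incompatible with the clades supported by the remaining characters; treating it as convergent (homoplasy) costs fewer steps than any alternative tree.
Most parsimonious ingroup topology: (((Taxon F,Taxon H),Taxon R),Taxon M).
Taxon F and Taxon H share a more recent common ancestor with each other than either does with Taxon M, so Taxon M is the least closely related of the three.

Taxon M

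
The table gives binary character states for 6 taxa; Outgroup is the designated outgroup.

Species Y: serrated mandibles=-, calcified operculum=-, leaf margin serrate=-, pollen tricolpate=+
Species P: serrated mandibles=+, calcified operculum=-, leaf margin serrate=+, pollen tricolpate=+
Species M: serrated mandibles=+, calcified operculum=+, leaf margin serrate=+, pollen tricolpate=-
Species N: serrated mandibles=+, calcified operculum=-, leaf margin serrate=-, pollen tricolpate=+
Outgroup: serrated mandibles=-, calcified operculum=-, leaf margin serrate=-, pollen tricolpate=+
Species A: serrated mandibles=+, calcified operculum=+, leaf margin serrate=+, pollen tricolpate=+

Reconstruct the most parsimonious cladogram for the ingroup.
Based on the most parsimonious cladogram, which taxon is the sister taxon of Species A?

Species M

Character polarity is set by the outgroup: the derived state is whichever differs from the outgroup's state, so for pollen tricolpate the derived state is '-', and for the remaining characters it is '+'.
serrated mandibles: derived state '+' in Species A, Species M, Species N, and Species P only — synapomorphy for {Species A, Species M, Species N, Species P}.
Only Species A and Species M show the derived state '+' for calcified operculum, supporting them as a clade.
leaf margin serrate (derived state '+') is shared by Species A, Species M, and Species P — a synapomorphy uniting that clade.
pollen tricolpate (derived state '-') is unique to Species M (autapomorphy; uninformative for grouping).
Most parsimonious ingroup topology: ((((Species M,Species A),Species P),Species N),Species Y).
Species A and Species M form a cherry on this tree, so they are sister taxa.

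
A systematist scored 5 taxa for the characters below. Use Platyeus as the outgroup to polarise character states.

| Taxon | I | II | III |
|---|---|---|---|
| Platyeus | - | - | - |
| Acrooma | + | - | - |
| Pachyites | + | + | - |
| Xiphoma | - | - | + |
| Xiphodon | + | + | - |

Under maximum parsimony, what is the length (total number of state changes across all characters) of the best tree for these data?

3

The outgroup has state '-' for every character, so '+' is the derived state throughout.
I: derived state '+' in Acrooma, Pachyites, and Xiphodon only — synapomorphy for {Acrooma, Pachyites, Xiphodon}.
II (derived state '+') is shared by Pachyites and Xiphodon — a synapomorphy uniting that clade.
III: derived state '+' in Xiphoma only — an autapomorphy, so it tells us nothing about relationships among taxa.
Most parsimonious ingroup topology: ((Acrooma,(Pachyites,Xiphodon)),Xiphoma).
Changes per character on this tree: I: 1; II: 1; III: 1.
Total = 3.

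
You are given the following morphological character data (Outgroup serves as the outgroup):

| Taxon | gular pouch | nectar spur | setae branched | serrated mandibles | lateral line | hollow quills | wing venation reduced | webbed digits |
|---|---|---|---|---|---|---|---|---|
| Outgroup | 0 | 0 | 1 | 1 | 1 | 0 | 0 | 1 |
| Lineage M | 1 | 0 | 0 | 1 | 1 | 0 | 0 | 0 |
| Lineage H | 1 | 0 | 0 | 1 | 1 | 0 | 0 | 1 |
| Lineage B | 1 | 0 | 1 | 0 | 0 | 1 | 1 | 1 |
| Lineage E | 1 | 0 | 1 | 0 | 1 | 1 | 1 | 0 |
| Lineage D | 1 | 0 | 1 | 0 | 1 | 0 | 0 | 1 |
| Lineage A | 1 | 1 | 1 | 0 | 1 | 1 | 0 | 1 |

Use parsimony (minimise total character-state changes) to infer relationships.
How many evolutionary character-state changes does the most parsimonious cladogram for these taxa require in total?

9

Character polarity is set by the outgroup: the derived state is whichever differs from the outgroup's state, so for setae branched, serrated mandibles, lateral line, webbed digits the derived state is '0', and for the remaining characters it is '1'.
gular pouch (derived state '1') is shared by all ingroup taxa — unites the whole ingroup.
nectar spur (derived state '1') is unique to Lineage A (autapomorphy; uninformative for grouping).
Only Lineage H and Lineage M show the derived state '0' for setae branched, supporting them as a clade.
serrated mandibles (derived state '0') is shared by Lineage A, Lineage B, Lineage D, and Lineage E — a synapomorphy uniting that clade.
lateral line (derived state '0') is unique to Lineage B (autapomorphy; uninformative for grouping).
Only Lineage A, Lineage B, and Lineage E show the derived state '1' for hollow quills, supporting them as a clade.
wing venation reduced: derived state '1' in Lineage B and Lineage E only — synapomorphy for {Lineage B, Lineage E}.
webbed digits (state '0') occurs in Lineage E and Lineage M but conflicts with the nesting implied by the other characters — most parsimoniously interpreted as homoplasy.
Most parsimonious ingroup topology: ((Lineage M,Lineage H),(((Lineage B,Lineage E),Lineage A),Lineage D)).
Changes per character on this tree: gular pouch: 1; nectar spur: 1; setae branched: 1; serrated mandibles: 1; lateral line: 1; hollow quills: 1; wing venation reduced: 1; webbed digits: 2.
Total = 9.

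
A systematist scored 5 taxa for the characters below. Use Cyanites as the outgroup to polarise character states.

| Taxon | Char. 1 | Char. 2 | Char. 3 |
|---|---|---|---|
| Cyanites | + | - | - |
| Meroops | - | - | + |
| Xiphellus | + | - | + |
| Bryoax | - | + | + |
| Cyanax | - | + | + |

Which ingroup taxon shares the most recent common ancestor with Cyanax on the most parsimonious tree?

Character polarity is set by the outgroup: the derived state is whichever differs from the outgroup's state, so for Char. 1 the derived state is '-', and for the remaining characters it is '+'.
Char. 1: derived state '-' in Bryoax, Cyanax, and Meroops only — synapomorphy for {Bryoax, Cyanax, Meroops}.
Char. 2 (derived state '+') is shared by Bryoax and Cyanax — a synapomorphy uniting that clade.
All ingroup taxa share the derived state '+' for Char. 3; it defines the ingroup but does not resolve relationships within it.
Most parsimonious ingroup topology: (((Bryoax,Cyanax),Meroops),Xiphellus).
Cyanax and Bryoax form a cherry on this tree, so they are sister taxa.

Bryoax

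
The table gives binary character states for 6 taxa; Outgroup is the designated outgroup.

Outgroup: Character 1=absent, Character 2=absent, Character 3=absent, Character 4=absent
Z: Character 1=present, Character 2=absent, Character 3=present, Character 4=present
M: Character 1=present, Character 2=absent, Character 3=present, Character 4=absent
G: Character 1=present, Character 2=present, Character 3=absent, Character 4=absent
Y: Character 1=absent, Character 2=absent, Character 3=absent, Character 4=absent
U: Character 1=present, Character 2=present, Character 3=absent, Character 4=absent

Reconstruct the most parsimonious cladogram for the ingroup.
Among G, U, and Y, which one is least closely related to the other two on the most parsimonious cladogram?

Y

The outgroup has state 'absent' for every character, so 'present' is the derived state throughout.
Only G, M, U, and Z show the derived state 'present' for Character 1, supporting them as a clade.
Only G and U show the derived state 'present' for Character 2, supporting them as a clade.
Character 3: derived state 'present' in M and Z only — synapomorphy for {M, Z}.
Character 4 (derived state 'present') is unique to Z (autapomorphy; uninformative for grouping).
Most parsimonious ingroup topology: (((Z,M),(G,U)),Y).
G and U share a more recent common ancestor with each other than either does with Y, so Y is the least closely related of the three.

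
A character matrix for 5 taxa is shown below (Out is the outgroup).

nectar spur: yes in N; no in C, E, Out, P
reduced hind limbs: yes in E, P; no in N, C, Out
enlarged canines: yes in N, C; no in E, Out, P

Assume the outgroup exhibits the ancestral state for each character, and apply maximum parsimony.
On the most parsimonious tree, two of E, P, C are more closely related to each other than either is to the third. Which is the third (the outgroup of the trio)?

C

The outgroup has state 'no' for every character, so 'yes' is the derived state throughout.
nectar spur (derived state 'yes') is unique to N (autapomorphy; uninformative for grouping).
reduced hind limbs: derived state 'yes' in E and P only — synapomorphy for {E, P}.
Only C and N show the derived state 'yes' for enlarged canines, supporting them as a clade.
Most parsimonious ingroup topology: ((C,N),(E,P)).
P and E share a more recent common ancestor with each other than either does with C, so C is the least closely related of the three.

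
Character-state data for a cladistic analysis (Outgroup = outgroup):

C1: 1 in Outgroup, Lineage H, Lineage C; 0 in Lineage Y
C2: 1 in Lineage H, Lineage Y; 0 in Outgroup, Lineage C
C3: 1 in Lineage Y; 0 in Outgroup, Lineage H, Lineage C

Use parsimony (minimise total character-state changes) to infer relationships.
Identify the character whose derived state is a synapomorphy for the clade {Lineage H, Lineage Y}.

C2

Character polarity is set by the outgroup: the derived state is whichever differs from the outgroup's state, so for C1 the derived state is '0', and for the remaining characters it is '1'.
C1: derived state '0' in Lineage Y only — an autapomorphy, so it tells us nothing about relationships among taxa.
C2: derived state '1' in Lineage H and Lineage Y only — synapomorphy for {Lineage H, Lineage Y}.
C3 (derived state '1') is unique to Lineage Y (autapomorphy; uninformative for grouping).
Most parsimonious ingroup topology: ((Lineage H,Lineage Y),Lineage C).
The clade {Lineage H, Lineage Y} is supported by C2: its derived state '1' occurs in exactly those taxa and in no other taxon (including the outgroup).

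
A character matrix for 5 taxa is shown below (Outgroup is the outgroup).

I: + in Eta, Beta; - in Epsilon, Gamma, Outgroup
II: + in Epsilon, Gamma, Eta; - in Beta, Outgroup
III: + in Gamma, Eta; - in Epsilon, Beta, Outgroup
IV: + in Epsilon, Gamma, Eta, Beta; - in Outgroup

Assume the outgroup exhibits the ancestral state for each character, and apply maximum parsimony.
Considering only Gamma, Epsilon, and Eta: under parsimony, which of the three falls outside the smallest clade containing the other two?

The outgroup has state '-' for every character, so '+' is the derived state throughout.
I groups Beta and Eta, which is incompatible with the clades supported by the remaining characters; treating it as convergent (homoplasy) costs fewer steps than any alternative tree.
II (derived state '+') is shared by Epsilon, Eta, and Gamma — a synapomorphy uniting that clade.
III: derived state '+' in Eta and Gamma only — synapomorphy for {Eta, Gamma}.
IV (derived state '+') is shared by all ingroup taxa — unites the whole ingroup.
Most parsimonious ingroup topology: ((Epsilon,(Gamma,Eta)),Beta).
Gamma and Eta share a more recent common ancestor with each other than either does with Epsilon, so Epsilon is the least closely related of the three.

Epsilon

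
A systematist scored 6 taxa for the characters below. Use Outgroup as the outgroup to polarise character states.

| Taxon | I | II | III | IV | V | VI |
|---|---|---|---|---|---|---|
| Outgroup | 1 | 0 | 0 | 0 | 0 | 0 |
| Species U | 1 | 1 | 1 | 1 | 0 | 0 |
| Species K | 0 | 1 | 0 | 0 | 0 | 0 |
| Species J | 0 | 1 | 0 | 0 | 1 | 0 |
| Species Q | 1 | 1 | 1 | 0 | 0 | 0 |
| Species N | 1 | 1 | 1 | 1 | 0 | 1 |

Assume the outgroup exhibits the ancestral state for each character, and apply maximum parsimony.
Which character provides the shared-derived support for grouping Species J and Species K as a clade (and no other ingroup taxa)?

Character polarity is set by the outgroup: the derived state is whichever differs from the outgroup's state, so for I the derived state is '0', and for the remaining characters it is '1'.
Only Species J and Species K show the derived state '0' for I, supporting them as a clade.
II (derived state '1') is shared by all ingroup taxa — unites the whole ingroup.
Only Species N, Species Q, and Species U show the derived state '1' for III, supporting them as a clade.
Only Species N and Species U show the derived state '1' for IV, supporting them as a clade.
V (derived state '1') is unique to Species J (autapomorphy; uninformative for grouping).
VI: derived state '1' in Species N only — an autapomorphy, so it tells us nothing about relationships among taxa.
Most parsimonious ingroup topology: (((Species U,Species N),Species Q),(Species K,Species J)).
The clade {Species J, Species K} is supported by I: its derived state '0' occurs in exactly those taxa and in no other taxon (including the outgroup).

I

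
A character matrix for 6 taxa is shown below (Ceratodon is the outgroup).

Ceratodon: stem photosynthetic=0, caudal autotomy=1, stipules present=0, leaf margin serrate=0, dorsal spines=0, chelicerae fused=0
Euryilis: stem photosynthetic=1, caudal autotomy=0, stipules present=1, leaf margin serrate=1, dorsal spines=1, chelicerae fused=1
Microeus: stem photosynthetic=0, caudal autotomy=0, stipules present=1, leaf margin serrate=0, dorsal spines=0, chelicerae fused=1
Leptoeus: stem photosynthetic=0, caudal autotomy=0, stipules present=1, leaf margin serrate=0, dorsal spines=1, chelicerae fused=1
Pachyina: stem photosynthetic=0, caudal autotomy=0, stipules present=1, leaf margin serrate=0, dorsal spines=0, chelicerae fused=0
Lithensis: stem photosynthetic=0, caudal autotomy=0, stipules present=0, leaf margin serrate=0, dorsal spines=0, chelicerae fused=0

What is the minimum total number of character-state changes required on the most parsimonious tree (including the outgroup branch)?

Character polarity is set by the outgroup: the derived state is whichever differs from the outgroup's state, so for caudal autotomy the derived state is '0', and for the remaining characters it is '1'.
stem photosynthetic: derived state '1' in Euryilis only — an autapomorphy, so it tells us nothing about relationships among taxa.
All ingroup taxa share the derived state '0' for caudal autotomy; it defines the ingroup but does not resolve relationships within it.
stipules present: derived state '1' in Euryilis, Leptoeus, Microeus, and Pachyina only — synapomorphy for {Euryilis, Leptoeus, Microeus, Pachyina}.
leaf margin serrate (derived state '1') is unique to Euryilis (autapomorphy; uninformative for grouping).
dorsal spines: derived state '1' in Euryilis and Leptoeus only — synapomorphy for {Euryilis, Leptoeus}.
Only Euryilis, Leptoeus, and Microeus show the derived state '1' for chelicerae fused, supporting them as a clade.
Most parsimonious ingroup topology: ((((Euryilis,Leptoeus),Microeus),Pachyina),Lithensis).
Changes per character on this tree: stem photosynthetic: 1; caudal autotomy: 1; stipules present: 1; leaf margin serrate: 1; dorsal spines: 1; chelicerae fused: 1.
Total = 6.

6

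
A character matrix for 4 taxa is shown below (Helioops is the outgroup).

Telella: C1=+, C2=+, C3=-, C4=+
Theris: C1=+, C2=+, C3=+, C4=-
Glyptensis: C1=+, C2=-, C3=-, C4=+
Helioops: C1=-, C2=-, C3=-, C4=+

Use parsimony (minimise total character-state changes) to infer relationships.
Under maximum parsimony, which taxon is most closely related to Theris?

Character polarity is set by the outgroup: the derived state is whichever differs from the outgroup's state, so for C4 the derived state is '-', and for the remaining characters it is '+'.
All ingroup taxa share the derived state '+' for C1; it defines the ingroup but does not resolve relationships within it.
Only Telella and Theris show the derived state '+' for C2, supporting them as a clade.
C3: derived state '+' in Theris only — an autapomorphy, so it tells us nothing about relationships among taxa.
C4: derived state '-' in Theris only — an autapomorphy, so it tells us nothing about relationships among taxa.
Most parsimonious ingroup topology: ((Theris,Telella),Glyptensis).
Theris and Telella form a cherry on this tree, so they are sister taxa.

Telella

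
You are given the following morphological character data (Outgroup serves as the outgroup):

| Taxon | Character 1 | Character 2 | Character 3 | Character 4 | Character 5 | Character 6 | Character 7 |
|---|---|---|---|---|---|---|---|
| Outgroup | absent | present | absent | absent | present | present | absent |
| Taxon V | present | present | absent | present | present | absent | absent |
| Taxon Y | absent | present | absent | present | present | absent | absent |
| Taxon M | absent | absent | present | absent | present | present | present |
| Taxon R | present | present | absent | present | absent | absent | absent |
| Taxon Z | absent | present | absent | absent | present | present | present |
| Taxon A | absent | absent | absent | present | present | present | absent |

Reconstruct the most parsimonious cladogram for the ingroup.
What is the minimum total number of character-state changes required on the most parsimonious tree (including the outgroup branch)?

Character polarity is set by the outgroup: the derived state is whichever differs from the outgroup's state, so for Character 2, Character 5, Character 6 the derived state is 'absent', and for the remaining characters it is 'present'.
Character 1 (derived state 'present') is shared by Taxon R and Taxon V — a synapomorphy uniting that clade.
Character 2 (state 'absent') occurs in Taxon A and Taxon M but conflicts with the nesting implied by the other characters — most parsimoniously interpreted as homoplasy.
Character 3 (derived state 'present') is unique to Taxon M (autapomorphy; uninformative for grouping).
Character 4 (derived state 'present') is shared by Taxon A, Taxon R, Taxon V, and Taxon Y — a synapomorphy uniting that clade.
Character 5: derived state 'absent' in Taxon R only — an autapomorphy, so it tells us nothing about relationships among taxa.
Character 6: derived state 'absent' in Taxon R, Taxon V, and Taxon Y only — synapomorphy for {Taxon R, Taxon V, Taxon Y}.
Only Taxon M and Taxon Z show the derived state 'present' for Character 7, supporting them as a clade.
Most parsimonious ingroup topology: ((((Taxon V,Taxon R),Taxon Y),Taxon A),(Taxon M,Taxon Z)).
Changes per character on this tree: Character 1: 1; Character 2: 2; Character 3: 1; Character 4: 1; Character 5: 1; Character 6: 1; Character 7: 1.
Total = 8.

8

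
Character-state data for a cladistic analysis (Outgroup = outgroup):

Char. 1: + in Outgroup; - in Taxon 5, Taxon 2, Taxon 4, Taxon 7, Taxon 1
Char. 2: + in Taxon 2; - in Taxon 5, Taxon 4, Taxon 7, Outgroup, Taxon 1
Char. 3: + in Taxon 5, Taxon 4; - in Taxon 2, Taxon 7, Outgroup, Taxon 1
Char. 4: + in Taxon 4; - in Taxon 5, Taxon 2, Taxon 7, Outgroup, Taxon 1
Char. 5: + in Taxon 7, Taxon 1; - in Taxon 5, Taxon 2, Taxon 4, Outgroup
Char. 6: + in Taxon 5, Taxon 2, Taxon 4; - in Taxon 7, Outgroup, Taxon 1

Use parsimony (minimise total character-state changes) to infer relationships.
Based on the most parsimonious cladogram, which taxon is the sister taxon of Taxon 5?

Taxon 4

Character polarity is set by the outgroup: the derived state is whichever differs from the outgroup's state, so for Char. 1 the derived state is '-', and for the remaining characters it is '+'.
Char. 1 (derived state '-') is shared by all ingroup taxa — unites the whole ingroup.
Char. 2: derived state '+' in Taxon 2 only — an autapomorphy, so it tells us nothing about relationships among taxa.
Char. 3 (derived state '+') is shared by Taxon 4 and Taxon 5 — a synapomorphy uniting that clade.
Char. 4: derived state '+' in Taxon 4 only — an autapomorphy, so it tells us nothing about relationships among taxa.
Char. 5: derived state '+' in Taxon 1 and Taxon 7 only — synapomorphy for {Taxon 1, Taxon 7}.
Char. 6 (derived state '+') is shared by Taxon 2, Taxon 4, and Taxon 5 — a synapomorphy uniting that clade.
Most parsimonious ingroup topology: ((Taxon 2,(Taxon 5,Taxon 4)),(Taxon 7,Taxon 1)).
Taxon 5 and Taxon 4 form a cherry on this tree, so they are sister taxa.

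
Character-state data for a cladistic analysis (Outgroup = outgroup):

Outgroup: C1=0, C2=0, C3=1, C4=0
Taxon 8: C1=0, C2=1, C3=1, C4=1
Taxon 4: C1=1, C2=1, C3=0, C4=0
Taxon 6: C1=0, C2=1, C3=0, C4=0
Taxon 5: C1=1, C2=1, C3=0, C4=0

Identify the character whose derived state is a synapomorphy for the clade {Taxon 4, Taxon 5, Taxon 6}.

Character polarity is set by the outgroup: the derived state is whichever differs from the outgroup's state, so for C3 the derived state is '0', and for the remaining characters it is '1'.
C1 (derived state '1') is shared by Taxon 4 and Taxon 5 — a synapomorphy uniting that clade.
All ingroup taxa share the derived state '1' for C2; it defines the ingroup but does not resolve relationships within it.
C3: derived state '0' in Taxon 4, Taxon 5, and Taxon 6 only — synapomorphy for {Taxon 4, Taxon 5, Taxon 6}.
C4: derived state '1' in Taxon 8 only — an autapomorphy, so it tells us nothing about relationships among taxa.
Most parsimonious ingroup topology: (Taxon 8,((Taxon 4,Taxon 5),Taxon 6)).
The clade {Taxon 4, Taxon 5, Taxon 6} is supported by C3: its derived state '0' occurs in exactly those taxa and in no other taxon (including the outgroup).

C3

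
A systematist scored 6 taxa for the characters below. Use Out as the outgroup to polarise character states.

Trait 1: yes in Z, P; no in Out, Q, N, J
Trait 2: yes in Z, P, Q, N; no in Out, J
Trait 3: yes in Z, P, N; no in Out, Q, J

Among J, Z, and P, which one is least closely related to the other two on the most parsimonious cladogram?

J

The outgroup has state 'no' for every character, so 'yes' is the derived state throughout.
Only P and Z show the derived state 'yes' for Trait 1, supporting them as a clade.
Only N, P, Q, and Z show the derived state 'yes' for Trait 2, supporting them as a clade.
Trait 3 (derived state 'yes') is shared by N, P, and Z — a synapomorphy uniting that clade.
Most parsimonious ingroup topology: ((((Z,P),N),Q),J).
P and Z share a more recent common ancestor with each other than either does with J, so J is the least closely related of the three.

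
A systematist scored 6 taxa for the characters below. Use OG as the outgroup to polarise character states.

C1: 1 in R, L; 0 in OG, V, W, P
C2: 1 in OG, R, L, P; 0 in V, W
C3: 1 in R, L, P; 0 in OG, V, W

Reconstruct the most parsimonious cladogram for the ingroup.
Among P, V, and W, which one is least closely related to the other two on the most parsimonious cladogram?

P

Character polarity is set by the outgroup: the derived state is whichever differs from the outgroup's state, so for C2 the derived state is '0', and for the remaining characters it is '1'.
C1 (derived state '1') is shared by L and R — a synapomorphy uniting that clade.
C2: derived state '0' in V and W only — synapomorphy for {V, W}.
Only L, P, and R show the derived state '1' for C3, supporting them as a clade.
Most parsimonious ingroup topology: (((R,L),P),(V,W)).
W and V share a more recent common ancestor with each other than either does with P, so P is the least closely related of the three.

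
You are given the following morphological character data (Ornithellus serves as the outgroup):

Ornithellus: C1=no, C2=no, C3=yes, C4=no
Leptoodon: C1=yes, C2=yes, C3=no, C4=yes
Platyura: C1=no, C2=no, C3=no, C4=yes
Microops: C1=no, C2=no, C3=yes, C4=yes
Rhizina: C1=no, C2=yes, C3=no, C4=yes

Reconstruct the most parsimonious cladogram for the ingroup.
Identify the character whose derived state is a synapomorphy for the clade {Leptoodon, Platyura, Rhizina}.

Character polarity is set by the outgroup: the derived state is whichever differs from the outgroup's state, so for C3 the derived state is 'no', and for the remaining characters it is 'yes'.
C1: derived state 'yes' in Leptoodon only — an autapomorphy, so it tells us nothing about relationships among taxa.
C2 (derived state 'yes') is shared by Leptoodon and Rhizina — a synapomorphy uniting that clade.
Only Leptoodon, Platyura, and Rhizina show the derived state 'no' for C3, supporting them as a clade.
All ingroup taxa share the derived state 'yes' for C4; it defines the ingroup but does not resolve relationships within it.
Most parsimonious ingroup topology: (((Leptoodon,Rhizina),Platyura),Microops).
The clade {Leptoodon, Platyura, Rhizina} is supported by C3: its derived state 'no' occurs in exactly those taxa and in no other taxon (including the outgroup).

C3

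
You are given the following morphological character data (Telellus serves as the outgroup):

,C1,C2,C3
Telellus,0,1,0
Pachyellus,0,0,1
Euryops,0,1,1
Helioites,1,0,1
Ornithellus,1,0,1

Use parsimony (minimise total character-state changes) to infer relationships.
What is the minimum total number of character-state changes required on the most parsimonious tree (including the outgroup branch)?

Character polarity is set by the outgroup: the derived state is whichever differs from the outgroup's state, so for C2 the derived state is '0', and for the remaining characters it is '1'.
Only Helioites and Ornithellus show the derived state '1' for C1, supporting them as a clade.
C2: derived state '0' in Helioites, Ornithellus, and Pachyellus only — synapomorphy for {Helioites, Ornithellus, Pachyellus}.
C3 (derived state '1') is shared by all ingroup taxa — unites the whole ingroup.
Most parsimonious ingroup topology: ((Pachyellus,(Helioites,Ornithellus)),Euryops).
Changes per character on this tree: C1: 1; C2: 1; C3: 1.
Total = 3.

3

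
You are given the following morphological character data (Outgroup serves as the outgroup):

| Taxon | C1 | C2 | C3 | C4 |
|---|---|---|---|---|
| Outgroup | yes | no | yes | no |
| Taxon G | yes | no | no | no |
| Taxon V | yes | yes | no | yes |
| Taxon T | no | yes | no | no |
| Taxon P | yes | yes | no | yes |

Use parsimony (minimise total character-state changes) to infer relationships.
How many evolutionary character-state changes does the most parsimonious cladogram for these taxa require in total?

4

Character polarity is set by the outgroup: the derived state is whichever differs from the outgroup's state, so for C1, C3 the derived state is 'no', and for the remaining characters it is 'yes'.
C1: derived state 'no' in Taxon T only — an autapomorphy, so it tells us nothing about relationships among taxa.
C2 (derived state 'yes') is shared by Taxon P, Taxon T, and Taxon V — a synapomorphy uniting that clade.
C3 (derived state 'no') is shared by all ingroup taxa — unites the whole ingroup.
C4: derived state 'yes' in Taxon P and Taxon V only — synapomorphy for {Taxon P, Taxon V}.
Most parsimonious ingroup topology: (Taxon G,((Taxon V,Taxon P),Taxon T)).
Changes per character on this tree: C1: 1; C2: 1; C3: 1; C4: 1.
Total = 4.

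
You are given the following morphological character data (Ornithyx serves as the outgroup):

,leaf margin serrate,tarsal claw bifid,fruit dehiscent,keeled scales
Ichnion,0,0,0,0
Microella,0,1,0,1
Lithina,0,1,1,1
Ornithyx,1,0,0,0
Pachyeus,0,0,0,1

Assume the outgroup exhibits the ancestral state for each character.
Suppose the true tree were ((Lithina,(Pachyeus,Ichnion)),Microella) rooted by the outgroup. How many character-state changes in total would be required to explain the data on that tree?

6

Map each character onto ((Lithina,(Pachyeus,Ichnion)),Microella) (rooted by Ornithyx) and count the minimum state changes it requires (Fitch parsimony):
leaf margin serrate: 1; tarsal claw bifid: 2; fruit dehiscent: 1; keeled scales: 2.
Total tree length = 6.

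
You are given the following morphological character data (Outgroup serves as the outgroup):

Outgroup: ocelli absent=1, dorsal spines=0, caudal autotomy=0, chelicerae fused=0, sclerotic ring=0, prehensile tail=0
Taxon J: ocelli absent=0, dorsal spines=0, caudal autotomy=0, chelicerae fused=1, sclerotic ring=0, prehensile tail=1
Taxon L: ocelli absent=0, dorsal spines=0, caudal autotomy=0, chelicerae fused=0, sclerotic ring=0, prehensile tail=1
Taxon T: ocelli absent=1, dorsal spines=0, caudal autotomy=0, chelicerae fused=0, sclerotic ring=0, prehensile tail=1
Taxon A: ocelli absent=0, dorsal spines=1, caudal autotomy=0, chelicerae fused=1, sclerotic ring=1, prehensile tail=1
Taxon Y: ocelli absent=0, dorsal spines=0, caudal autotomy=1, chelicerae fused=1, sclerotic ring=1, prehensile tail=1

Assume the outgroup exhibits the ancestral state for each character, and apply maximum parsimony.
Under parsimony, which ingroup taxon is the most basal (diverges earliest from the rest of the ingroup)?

Character polarity is set by the outgroup: the derived state is whichever differs from the outgroup's state, so for ocelli absent the derived state is '0', and for the remaining characters it is '1'.
ocelli absent (derived state '0') is shared by Taxon A, Taxon J, Taxon L, and Taxon Y — a synapomorphy uniting that clade.
dorsal spines (derived state '1') is unique to Taxon A (autapomorphy; uninformative for grouping).
caudal autotomy: derived state '1' in Taxon Y only — an autapomorphy, so it tells us nothing about relationships among taxa.
chelicerae fused (derived state '1') is shared by Taxon A, Taxon J, and Taxon Y — a synapomorphy uniting that clade.
Only Taxon A and Taxon Y show the derived state '1' for sclerotic ring, supporting them as a clade.
All ingroup taxa share the derived state '1' for prehensile tail; it defines the ingroup but does not resolve relationships within it.
Most parsimonious ingroup topology: ((((Taxon Y,Taxon A),Taxon J),Taxon L),Taxon T).
Taxon T is sister to the clade containing all other ingroup taxa, so it is the earliest-diverging (most basal) ingroup lineage.

Taxon T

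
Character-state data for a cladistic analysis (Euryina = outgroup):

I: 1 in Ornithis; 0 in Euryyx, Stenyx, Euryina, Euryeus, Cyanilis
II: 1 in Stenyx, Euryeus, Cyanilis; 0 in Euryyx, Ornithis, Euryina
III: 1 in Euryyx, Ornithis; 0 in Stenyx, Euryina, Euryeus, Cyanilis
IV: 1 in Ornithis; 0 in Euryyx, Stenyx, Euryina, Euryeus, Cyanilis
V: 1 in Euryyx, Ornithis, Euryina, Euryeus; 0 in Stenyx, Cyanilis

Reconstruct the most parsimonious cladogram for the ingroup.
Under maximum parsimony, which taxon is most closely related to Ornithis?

Character polarity is set by the outgroup: the derived state is whichever differs from the outgroup's state, so for V the derived state is '0', and for the remaining characters it is '1'.
I: derived state '1' in Ornithis only — an autapomorphy, so it tells us nothing about relationships among taxa.
II: derived state '1' in Cyanilis, Euryeus, and Stenyx only — synapomorphy for {Cyanilis, Euryeus, Stenyx}.
III (derived state '1') is shared by Euryyx and Ornithis — a synapomorphy uniting that clade.
IV: derived state '1' in Ornithis only — an autapomorphy, so it tells us nothing about relationships among taxa.
V (derived state '0') is shared by Cyanilis and Stenyx — a synapomorphy uniting that clade.
Most parsimonious ingroup topology: (((Cyanilis,Stenyx),Euryeus),(Euryyx,Ornithis)).
Ornithis and Euryyx form a cherry on this tree, so they are sister taxa.

Euryyx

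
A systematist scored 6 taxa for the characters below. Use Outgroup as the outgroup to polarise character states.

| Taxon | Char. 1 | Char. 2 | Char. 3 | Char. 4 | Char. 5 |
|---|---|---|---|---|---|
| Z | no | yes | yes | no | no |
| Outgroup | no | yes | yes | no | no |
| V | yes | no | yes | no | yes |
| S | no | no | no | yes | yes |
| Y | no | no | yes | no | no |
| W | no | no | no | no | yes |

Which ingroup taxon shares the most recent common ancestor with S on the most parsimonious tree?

W

Character polarity is set by the outgroup: the derived state is whichever differs from the outgroup's state, so for Char. 2, Char. 3 the derived state is 'no', and for the remaining characters it is 'yes'.
Char. 1 (derived state 'yes') is unique to V (autapomorphy; uninformative for grouping).
Char. 2: derived state 'no' in S, V, W, and Y only — synapomorphy for {S, V, W, Y}.
Only S and W show the derived state 'no' for Char. 3, supporting them as a clade.
Char. 4 (derived state 'yes') is unique to S (autapomorphy; uninformative for grouping).
Char. 5 (derived state 'yes') is shared by S, V, and W — a synapomorphy uniting that clade.
Most parsimonious ingroup topology: ((Y,(V,(W,S))),Z).
S and W form a cherry on this tree, so they are sister taxa.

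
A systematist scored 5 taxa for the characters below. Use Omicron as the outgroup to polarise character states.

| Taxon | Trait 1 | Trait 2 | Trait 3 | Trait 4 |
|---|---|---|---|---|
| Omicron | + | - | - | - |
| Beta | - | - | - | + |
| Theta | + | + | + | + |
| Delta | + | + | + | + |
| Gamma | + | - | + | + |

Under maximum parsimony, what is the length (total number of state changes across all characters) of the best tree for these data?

Character polarity is set by the outgroup: the derived state is whichever differs from the outgroup's state, so for Trait 1 the derived state is '-', and for the remaining characters it is '+'.
Trait 1 (derived state '-') is unique to Beta (autapomorphy; uninformative for grouping).
Only Delta and Theta show the derived state '+' for Trait 2, supporting them as a clade.
Only Delta, Gamma, and Theta show the derived state '+' for Trait 3, supporting them as a clade.
Trait 4 (derived state '+') is shared by all ingroup taxa — unites the whole ingroup.
Most parsimonious ingroup topology: (Beta,((Theta,Delta),Gamma)).
Changes per character on this tree: Trait 1: 1; Trait 2: 1; Trait 3: 1; Trait 4: 1.
Total = 4.

4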